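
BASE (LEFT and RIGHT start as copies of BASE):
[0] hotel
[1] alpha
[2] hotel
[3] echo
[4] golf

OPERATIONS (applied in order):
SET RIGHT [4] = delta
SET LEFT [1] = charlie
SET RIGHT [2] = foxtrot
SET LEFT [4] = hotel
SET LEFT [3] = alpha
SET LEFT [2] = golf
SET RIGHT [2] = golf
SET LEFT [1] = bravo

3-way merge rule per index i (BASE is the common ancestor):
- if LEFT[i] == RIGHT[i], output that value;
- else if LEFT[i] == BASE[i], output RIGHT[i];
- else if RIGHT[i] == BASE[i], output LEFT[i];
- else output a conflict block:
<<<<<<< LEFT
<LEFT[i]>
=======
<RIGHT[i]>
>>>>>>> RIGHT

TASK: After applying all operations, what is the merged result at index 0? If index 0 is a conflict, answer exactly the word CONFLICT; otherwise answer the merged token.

Answer: hotel

Derivation:
Final LEFT:  [hotel, bravo, golf, alpha, hotel]
Final RIGHT: [hotel, alpha, golf, echo, delta]
i=0: L=hotel R=hotel -> agree -> hotel
i=1: L=bravo, R=alpha=BASE -> take LEFT -> bravo
i=2: L=golf R=golf -> agree -> golf
i=3: L=alpha, R=echo=BASE -> take LEFT -> alpha
i=4: BASE=golf L=hotel R=delta all differ -> CONFLICT
Index 0 -> hotel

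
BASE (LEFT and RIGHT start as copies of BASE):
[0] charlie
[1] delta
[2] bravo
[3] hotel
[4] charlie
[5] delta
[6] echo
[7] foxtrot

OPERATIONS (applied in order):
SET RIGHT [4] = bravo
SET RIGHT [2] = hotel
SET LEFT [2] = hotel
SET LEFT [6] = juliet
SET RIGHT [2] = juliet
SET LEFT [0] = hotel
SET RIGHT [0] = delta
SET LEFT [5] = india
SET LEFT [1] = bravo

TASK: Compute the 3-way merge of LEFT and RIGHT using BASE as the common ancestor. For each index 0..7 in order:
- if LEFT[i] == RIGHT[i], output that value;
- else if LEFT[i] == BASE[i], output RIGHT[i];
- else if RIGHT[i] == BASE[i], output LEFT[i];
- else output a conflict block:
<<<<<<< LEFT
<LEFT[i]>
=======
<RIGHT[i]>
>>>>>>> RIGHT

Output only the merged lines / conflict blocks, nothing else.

Answer: <<<<<<< LEFT
hotel
=======
delta
>>>>>>> RIGHT
bravo
<<<<<<< LEFT
hotel
=======
juliet
>>>>>>> RIGHT
hotel
bravo
india
juliet
foxtrot

Derivation:
Final LEFT:  [hotel, bravo, hotel, hotel, charlie, india, juliet, foxtrot]
Final RIGHT: [delta, delta, juliet, hotel, bravo, delta, echo, foxtrot]
i=0: BASE=charlie L=hotel R=delta all differ -> CONFLICT
i=1: L=bravo, R=delta=BASE -> take LEFT -> bravo
i=2: BASE=bravo L=hotel R=juliet all differ -> CONFLICT
i=3: L=hotel R=hotel -> agree -> hotel
i=4: L=charlie=BASE, R=bravo -> take RIGHT -> bravo
i=5: L=india, R=delta=BASE -> take LEFT -> india
i=6: L=juliet, R=echo=BASE -> take LEFT -> juliet
i=7: L=foxtrot R=foxtrot -> agree -> foxtrot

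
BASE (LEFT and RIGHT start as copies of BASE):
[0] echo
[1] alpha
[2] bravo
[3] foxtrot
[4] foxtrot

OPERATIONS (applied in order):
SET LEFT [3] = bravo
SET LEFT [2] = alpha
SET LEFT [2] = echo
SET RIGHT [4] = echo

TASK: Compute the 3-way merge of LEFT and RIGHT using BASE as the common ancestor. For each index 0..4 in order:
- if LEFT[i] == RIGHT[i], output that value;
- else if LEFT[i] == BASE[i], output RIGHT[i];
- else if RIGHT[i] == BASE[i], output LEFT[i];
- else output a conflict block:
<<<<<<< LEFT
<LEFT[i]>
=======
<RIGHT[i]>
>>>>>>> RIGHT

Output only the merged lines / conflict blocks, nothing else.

Final LEFT:  [echo, alpha, echo, bravo, foxtrot]
Final RIGHT: [echo, alpha, bravo, foxtrot, echo]
i=0: L=echo R=echo -> agree -> echo
i=1: L=alpha R=alpha -> agree -> alpha
i=2: L=echo, R=bravo=BASE -> take LEFT -> echo
i=3: L=bravo, R=foxtrot=BASE -> take LEFT -> bravo
i=4: L=foxtrot=BASE, R=echo -> take RIGHT -> echo

Answer: echo
alpha
echo
bravo
echo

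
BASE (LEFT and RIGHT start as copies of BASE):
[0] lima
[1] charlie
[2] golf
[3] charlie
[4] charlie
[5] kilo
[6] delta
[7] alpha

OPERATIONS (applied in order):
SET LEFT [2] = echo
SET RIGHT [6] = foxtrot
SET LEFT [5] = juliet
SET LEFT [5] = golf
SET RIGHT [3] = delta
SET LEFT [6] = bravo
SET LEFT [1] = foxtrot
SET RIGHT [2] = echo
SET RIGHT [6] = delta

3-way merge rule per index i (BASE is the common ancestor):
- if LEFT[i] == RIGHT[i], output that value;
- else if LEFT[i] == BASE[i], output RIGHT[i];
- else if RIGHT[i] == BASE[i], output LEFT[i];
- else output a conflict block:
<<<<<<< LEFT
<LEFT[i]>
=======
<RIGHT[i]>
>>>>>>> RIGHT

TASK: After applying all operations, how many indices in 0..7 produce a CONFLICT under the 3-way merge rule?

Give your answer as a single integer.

Final LEFT:  [lima, foxtrot, echo, charlie, charlie, golf, bravo, alpha]
Final RIGHT: [lima, charlie, echo, delta, charlie, kilo, delta, alpha]
i=0: L=lima R=lima -> agree -> lima
i=1: L=foxtrot, R=charlie=BASE -> take LEFT -> foxtrot
i=2: L=echo R=echo -> agree -> echo
i=3: L=charlie=BASE, R=delta -> take RIGHT -> delta
i=4: L=charlie R=charlie -> agree -> charlie
i=5: L=golf, R=kilo=BASE -> take LEFT -> golf
i=6: L=bravo, R=delta=BASE -> take LEFT -> bravo
i=7: L=alpha R=alpha -> agree -> alpha
Conflict count: 0

Answer: 0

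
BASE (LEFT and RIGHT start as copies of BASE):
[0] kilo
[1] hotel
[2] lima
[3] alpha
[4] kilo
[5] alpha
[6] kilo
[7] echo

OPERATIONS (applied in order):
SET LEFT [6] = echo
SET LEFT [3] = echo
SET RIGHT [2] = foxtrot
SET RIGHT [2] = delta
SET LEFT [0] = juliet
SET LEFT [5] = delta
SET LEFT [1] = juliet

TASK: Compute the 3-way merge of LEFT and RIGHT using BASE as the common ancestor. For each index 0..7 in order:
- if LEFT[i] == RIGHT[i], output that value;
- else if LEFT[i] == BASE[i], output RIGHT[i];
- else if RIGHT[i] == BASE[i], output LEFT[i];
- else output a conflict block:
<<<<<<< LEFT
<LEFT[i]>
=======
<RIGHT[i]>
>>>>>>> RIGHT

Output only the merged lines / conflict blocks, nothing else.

Final LEFT:  [juliet, juliet, lima, echo, kilo, delta, echo, echo]
Final RIGHT: [kilo, hotel, delta, alpha, kilo, alpha, kilo, echo]
i=0: L=juliet, R=kilo=BASE -> take LEFT -> juliet
i=1: L=juliet, R=hotel=BASE -> take LEFT -> juliet
i=2: L=lima=BASE, R=delta -> take RIGHT -> delta
i=3: L=echo, R=alpha=BASE -> take LEFT -> echo
i=4: L=kilo R=kilo -> agree -> kilo
i=5: L=delta, R=alpha=BASE -> take LEFT -> delta
i=6: L=echo, R=kilo=BASE -> take LEFT -> echo
i=7: L=echo R=echo -> agree -> echo

Answer: juliet
juliet
delta
echo
kilo
delta
echo
echo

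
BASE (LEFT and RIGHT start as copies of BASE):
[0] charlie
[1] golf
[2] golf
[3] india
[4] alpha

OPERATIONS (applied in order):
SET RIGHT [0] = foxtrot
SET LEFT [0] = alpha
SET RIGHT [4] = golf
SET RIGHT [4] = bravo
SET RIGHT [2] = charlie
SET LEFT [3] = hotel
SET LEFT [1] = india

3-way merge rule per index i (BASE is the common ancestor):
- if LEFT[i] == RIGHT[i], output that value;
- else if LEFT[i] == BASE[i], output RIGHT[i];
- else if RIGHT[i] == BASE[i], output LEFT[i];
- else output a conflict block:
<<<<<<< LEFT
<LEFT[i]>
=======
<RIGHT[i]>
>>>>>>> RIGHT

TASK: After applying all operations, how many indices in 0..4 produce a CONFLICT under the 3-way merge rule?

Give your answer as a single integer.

Final LEFT:  [alpha, india, golf, hotel, alpha]
Final RIGHT: [foxtrot, golf, charlie, india, bravo]
i=0: BASE=charlie L=alpha R=foxtrot all differ -> CONFLICT
i=1: L=india, R=golf=BASE -> take LEFT -> india
i=2: L=golf=BASE, R=charlie -> take RIGHT -> charlie
i=3: L=hotel, R=india=BASE -> take LEFT -> hotel
i=4: L=alpha=BASE, R=bravo -> take RIGHT -> bravo
Conflict count: 1

Answer: 1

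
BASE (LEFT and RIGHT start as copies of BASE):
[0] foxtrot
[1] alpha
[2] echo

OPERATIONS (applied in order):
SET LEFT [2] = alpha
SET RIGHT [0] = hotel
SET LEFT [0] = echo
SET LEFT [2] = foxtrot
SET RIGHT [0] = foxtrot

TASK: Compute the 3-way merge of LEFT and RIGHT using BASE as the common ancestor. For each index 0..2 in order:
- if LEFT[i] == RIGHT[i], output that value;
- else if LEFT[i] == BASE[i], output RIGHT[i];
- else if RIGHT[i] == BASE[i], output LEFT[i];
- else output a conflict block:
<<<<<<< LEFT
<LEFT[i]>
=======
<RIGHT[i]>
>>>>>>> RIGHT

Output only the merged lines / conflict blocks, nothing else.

Answer: echo
alpha
foxtrot

Derivation:
Final LEFT:  [echo, alpha, foxtrot]
Final RIGHT: [foxtrot, alpha, echo]
i=0: L=echo, R=foxtrot=BASE -> take LEFT -> echo
i=1: L=alpha R=alpha -> agree -> alpha
i=2: L=foxtrot, R=echo=BASE -> take LEFT -> foxtrot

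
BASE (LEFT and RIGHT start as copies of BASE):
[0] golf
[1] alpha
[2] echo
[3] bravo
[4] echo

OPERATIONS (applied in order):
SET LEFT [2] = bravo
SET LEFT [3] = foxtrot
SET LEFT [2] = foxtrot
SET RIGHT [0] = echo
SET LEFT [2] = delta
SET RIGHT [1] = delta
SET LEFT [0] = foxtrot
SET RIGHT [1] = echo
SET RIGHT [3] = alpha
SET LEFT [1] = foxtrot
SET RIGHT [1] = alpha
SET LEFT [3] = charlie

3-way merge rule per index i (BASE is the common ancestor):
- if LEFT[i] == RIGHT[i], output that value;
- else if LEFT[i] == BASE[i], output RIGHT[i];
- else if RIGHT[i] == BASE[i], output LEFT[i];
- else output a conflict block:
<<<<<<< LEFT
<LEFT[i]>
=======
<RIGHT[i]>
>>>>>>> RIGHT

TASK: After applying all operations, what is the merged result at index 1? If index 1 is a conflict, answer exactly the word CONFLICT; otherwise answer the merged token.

Answer: foxtrot

Derivation:
Final LEFT:  [foxtrot, foxtrot, delta, charlie, echo]
Final RIGHT: [echo, alpha, echo, alpha, echo]
i=0: BASE=golf L=foxtrot R=echo all differ -> CONFLICT
i=1: L=foxtrot, R=alpha=BASE -> take LEFT -> foxtrot
i=2: L=delta, R=echo=BASE -> take LEFT -> delta
i=3: BASE=bravo L=charlie R=alpha all differ -> CONFLICT
i=4: L=echo R=echo -> agree -> echo
Index 1 -> foxtrot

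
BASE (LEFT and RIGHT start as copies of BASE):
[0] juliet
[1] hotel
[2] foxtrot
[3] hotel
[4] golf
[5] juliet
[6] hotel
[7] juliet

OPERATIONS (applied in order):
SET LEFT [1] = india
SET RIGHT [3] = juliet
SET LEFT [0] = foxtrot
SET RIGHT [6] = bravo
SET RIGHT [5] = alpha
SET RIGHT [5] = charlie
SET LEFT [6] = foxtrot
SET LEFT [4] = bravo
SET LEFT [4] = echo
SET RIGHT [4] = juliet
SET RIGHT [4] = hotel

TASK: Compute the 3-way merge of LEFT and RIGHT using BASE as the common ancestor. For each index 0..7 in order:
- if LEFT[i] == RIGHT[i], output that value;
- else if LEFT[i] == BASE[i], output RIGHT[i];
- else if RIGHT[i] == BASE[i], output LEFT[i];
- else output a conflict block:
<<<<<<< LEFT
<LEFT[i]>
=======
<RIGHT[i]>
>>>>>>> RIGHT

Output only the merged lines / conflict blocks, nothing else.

Answer: foxtrot
india
foxtrot
juliet
<<<<<<< LEFT
echo
=======
hotel
>>>>>>> RIGHT
charlie
<<<<<<< LEFT
foxtrot
=======
bravo
>>>>>>> RIGHT
juliet

Derivation:
Final LEFT:  [foxtrot, india, foxtrot, hotel, echo, juliet, foxtrot, juliet]
Final RIGHT: [juliet, hotel, foxtrot, juliet, hotel, charlie, bravo, juliet]
i=0: L=foxtrot, R=juliet=BASE -> take LEFT -> foxtrot
i=1: L=india, R=hotel=BASE -> take LEFT -> india
i=2: L=foxtrot R=foxtrot -> agree -> foxtrot
i=3: L=hotel=BASE, R=juliet -> take RIGHT -> juliet
i=4: BASE=golf L=echo R=hotel all differ -> CONFLICT
i=5: L=juliet=BASE, R=charlie -> take RIGHT -> charlie
i=6: BASE=hotel L=foxtrot R=bravo all differ -> CONFLICT
i=7: L=juliet R=juliet -> agree -> juliet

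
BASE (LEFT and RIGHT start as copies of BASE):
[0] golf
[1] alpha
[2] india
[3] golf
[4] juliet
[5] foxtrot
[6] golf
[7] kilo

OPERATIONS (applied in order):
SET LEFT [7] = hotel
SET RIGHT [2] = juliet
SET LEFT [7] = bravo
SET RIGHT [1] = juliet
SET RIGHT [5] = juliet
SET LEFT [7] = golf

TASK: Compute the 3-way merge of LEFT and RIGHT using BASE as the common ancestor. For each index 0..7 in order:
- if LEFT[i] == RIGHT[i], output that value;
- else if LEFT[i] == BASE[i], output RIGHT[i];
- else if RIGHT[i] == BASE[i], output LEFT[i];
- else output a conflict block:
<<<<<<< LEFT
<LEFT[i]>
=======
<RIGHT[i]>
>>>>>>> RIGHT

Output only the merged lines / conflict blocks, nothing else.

Final LEFT:  [golf, alpha, india, golf, juliet, foxtrot, golf, golf]
Final RIGHT: [golf, juliet, juliet, golf, juliet, juliet, golf, kilo]
i=0: L=golf R=golf -> agree -> golf
i=1: L=alpha=BASE, R=juliet -> take RIGHT -> juliet
i=2: L=india=BASE, R=juliet -> take RIGHT -> juliet
i=3: L=golf R=golf -> agree -> golf
i=4: L=juliet R=juliet -> agree -> juliet
i=5: L=foxtrot=BASE, R=juliet -> take RIGHT -> juliet
i=6: L=golf R=golf -> agree -> golf
i=7: L=golf, R=kilo=BASE -> take LEFT -> golf

Answer: golf
juliet
juliet
golf
juliet
juliet
golf
golf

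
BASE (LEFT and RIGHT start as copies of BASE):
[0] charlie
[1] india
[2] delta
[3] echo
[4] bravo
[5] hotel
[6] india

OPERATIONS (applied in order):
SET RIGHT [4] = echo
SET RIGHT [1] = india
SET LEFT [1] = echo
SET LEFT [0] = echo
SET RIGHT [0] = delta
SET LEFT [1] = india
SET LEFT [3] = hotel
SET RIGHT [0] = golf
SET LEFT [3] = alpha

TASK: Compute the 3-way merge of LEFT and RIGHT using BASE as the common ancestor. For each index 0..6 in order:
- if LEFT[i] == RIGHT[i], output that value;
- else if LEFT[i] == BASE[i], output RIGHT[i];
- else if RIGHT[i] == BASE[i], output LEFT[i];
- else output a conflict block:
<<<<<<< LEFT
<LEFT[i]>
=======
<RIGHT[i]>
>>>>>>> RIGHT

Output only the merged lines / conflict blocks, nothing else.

Final LEFT:  [echo, india, delta, alpha, bravo, hotel, india]
Final RIGHT: [golf, india, delta, echo, echo, hotel, india]
i=0: BASE=charlie L=echo R=golf all differ -> CONFLICT
i=1: L=india R=india -> agree -> india
i=2: L=delta R=delta -> agree -> delta
i=3: L=alpha, R=echo=BASE -> take LEFT -> alpha
i=4: L=bravo=BASE, R=echo -> take RIGHT -> echo
i=5: L=hotel R=hotel -> agree -> hotel
i=6: L=india R=india -> agree -> india

Answer: <<<<<<< LEFT
echo
=======
golf
>>>>>>> RIGHT
india
delta
alpha
echo
hotel
india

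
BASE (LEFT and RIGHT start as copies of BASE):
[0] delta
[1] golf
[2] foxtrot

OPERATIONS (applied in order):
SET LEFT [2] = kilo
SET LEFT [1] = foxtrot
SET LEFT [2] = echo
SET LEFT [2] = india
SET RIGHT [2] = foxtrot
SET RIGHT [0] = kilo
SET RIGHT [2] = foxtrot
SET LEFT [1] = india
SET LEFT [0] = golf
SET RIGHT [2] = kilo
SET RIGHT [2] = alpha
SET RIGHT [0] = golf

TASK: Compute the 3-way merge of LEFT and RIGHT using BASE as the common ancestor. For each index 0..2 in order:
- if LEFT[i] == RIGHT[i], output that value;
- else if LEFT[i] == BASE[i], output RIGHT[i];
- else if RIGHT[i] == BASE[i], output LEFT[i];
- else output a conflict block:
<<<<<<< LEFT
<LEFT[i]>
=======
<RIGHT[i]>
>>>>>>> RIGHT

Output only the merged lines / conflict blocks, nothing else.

Final LEFT:  [golf, india, india]
Final RIGHT: [golf, golf, alpha]
i=0: L=golf R=golf -> agree -> golf
i=1: L=india, R=golf=BASE -> take LEFT -> india
i=2: BASE=foxtrot L=india R=alpha all differ -> CONFLICT

Answer: golf
india
<<<<<<< LEFT
india
=======
alpha
>>>>>>> RIGHT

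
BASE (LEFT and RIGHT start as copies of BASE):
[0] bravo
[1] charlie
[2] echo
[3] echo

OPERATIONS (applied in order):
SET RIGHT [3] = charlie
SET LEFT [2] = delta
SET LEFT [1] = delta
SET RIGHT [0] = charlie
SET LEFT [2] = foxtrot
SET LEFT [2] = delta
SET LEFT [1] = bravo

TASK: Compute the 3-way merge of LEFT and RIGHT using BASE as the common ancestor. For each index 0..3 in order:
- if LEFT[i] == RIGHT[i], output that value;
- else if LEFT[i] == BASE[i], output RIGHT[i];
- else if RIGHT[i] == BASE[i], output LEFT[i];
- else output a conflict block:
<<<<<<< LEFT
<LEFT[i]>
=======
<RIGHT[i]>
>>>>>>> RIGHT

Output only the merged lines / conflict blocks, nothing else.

Answer: charlie
bravo
delta
charlie

Derivation:
Final LEFT:  [bravo, bravo, delta, echo]
Final RIGHT: [charlie, charlie, echo, charlie]
i=0: L=bravo=BASE, R=charlie -> take RIGHT -> charlie
i=1: L=bravo, R=charlie=BASE -> take LEFT -> bravo
i=2: L=delta, R=echo=BASE -> take LEFT -> delta
i=3: L=echo=BASE, R=charlie -> take RIGHT -> charlie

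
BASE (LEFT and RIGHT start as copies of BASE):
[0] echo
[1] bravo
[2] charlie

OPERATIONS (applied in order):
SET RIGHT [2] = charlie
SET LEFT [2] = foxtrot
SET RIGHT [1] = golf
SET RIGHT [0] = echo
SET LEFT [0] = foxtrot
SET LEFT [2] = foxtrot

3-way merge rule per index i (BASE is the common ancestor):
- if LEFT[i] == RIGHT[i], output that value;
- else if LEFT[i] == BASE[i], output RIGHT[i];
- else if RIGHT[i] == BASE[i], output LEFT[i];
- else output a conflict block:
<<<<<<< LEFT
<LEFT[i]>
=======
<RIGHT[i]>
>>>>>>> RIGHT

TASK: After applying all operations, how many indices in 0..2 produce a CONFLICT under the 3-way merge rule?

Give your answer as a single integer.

Answer: 0

Derivation:
Final LEFT:  [foxtrot, bravo, foxtrot]
Final RIGHT: [echo, golf, charlie]
i=0: L=foxtrot, R=echo=BASE -> take LEFT -> foxtrot
i=1: L=bravo=BASE, R=golf -> take RIGHT -> golf
i=2: L=foxtrot, R=charlie=BASE -> take LEFT -> foxtrot
Conflict count: 0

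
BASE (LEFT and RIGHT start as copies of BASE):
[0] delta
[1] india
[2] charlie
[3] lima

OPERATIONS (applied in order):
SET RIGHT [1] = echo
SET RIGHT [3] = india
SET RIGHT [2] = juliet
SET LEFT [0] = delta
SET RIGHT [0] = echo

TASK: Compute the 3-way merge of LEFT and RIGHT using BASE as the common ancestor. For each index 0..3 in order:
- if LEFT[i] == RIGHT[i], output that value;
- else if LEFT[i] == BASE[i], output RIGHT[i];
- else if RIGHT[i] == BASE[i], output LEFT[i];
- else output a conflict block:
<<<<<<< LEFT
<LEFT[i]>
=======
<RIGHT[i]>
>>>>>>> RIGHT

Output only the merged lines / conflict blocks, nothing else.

Final LEFT:  [delta, india, charlie, lima]
Final RIGHT: [echo, echo, juliet, india]
i=0: L=delta=BASE, R=echo -> take RIGHT -> echo
i=1: L=india=BASE, R=echo -> take RIGHT -> echo
i=2: L=charlie=BASE, R=juliet -> take RIGHT -> juliet
i=3: L=lima=BASE, R=india -> take RIGHT -> india

Answer: echo
echo
juliet
india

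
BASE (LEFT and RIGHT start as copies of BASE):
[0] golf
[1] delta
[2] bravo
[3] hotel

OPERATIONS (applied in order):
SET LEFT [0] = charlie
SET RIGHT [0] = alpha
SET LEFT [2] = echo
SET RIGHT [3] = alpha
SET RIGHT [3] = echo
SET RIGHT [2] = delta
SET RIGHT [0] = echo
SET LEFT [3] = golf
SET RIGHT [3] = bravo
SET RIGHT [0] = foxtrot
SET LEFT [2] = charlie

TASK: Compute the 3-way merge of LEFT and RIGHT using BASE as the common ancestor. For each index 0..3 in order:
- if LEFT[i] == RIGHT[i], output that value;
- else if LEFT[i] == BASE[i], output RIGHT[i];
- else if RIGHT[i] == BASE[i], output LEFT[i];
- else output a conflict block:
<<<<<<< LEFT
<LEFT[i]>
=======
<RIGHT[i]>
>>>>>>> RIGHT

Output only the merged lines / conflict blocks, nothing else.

Answer: <<<<<<< LEFT
charlie
=======
foxtrot
>>>>>>> RIGHT
delta
<<<<<<< LEFT
charlie
=======
delta
>>>>>>> RIGHT
<<<<<<< LEFT
golf
=======
bravo
>>>>>>> RIGHT

Derivation:
Final LEFT:  [charlie, delta, charlie, golf]
Final RIGHT: [foxtrot, delta, delta, bravo]
i=0: BASE=golf L=charlie R=foxtrot all differ -> CONFLICT
i=1: L=delta R=delta -> agree -> delta
i=2: BASE=bravo L=charlie R=delta all differ -> CONFLICT
i=3: BASE=hotel L=golf R=bravo all differ -> CONFLICT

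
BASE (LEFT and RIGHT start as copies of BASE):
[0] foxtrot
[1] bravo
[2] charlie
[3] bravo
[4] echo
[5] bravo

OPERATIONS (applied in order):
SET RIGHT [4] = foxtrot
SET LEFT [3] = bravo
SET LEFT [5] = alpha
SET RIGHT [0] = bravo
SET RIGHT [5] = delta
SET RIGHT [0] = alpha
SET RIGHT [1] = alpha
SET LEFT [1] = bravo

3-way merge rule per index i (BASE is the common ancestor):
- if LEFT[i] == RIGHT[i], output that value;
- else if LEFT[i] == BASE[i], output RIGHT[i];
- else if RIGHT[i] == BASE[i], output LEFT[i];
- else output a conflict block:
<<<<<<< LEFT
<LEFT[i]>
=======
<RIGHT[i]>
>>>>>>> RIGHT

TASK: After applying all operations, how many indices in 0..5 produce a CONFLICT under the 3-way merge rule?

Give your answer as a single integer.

Answer: 1

Derivation:
Final LEFT:  [foxtrot, bravo, charlie, bravo, echo, alpha]
Final RIGHT: [alpha, alpha, charlie, bravo, foxtrot, delta]
i=0: L=foxtrot=BASE, R=alpha -> take RIGHT -> alpha
i=1: L=bravo=BASE, R=alpha -> take RIGHT -> alpha
i=2: L=charlie R=charlie -> agree -> charlie
i=3: L=bravo R=bravo -> agree -> bravo
i=4: L=echo=BASE, R=foxtrot -> take RIGHT -> foxtrot
i=5: BASE=bravo L=alpha R=delta all differ -> CONFLICT
Conflict count: 1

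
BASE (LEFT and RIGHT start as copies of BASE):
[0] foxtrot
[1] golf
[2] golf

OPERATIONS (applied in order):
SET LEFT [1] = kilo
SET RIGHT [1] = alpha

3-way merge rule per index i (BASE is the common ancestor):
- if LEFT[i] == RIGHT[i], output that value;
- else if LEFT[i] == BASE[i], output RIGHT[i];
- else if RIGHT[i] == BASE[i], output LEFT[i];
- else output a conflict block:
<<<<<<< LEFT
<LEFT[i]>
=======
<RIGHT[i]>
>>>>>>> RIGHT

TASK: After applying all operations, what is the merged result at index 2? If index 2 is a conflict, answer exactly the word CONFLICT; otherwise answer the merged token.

Answer: golf

Derivation:
Final LEFT:  [foxtrot, kilo, golf]
Final RIGHT: [foxtrot, alpha, golf]
i=0: L=foxtrot R=foxtrot -> agree -> foxtrot
i=1: BASE=golf L=kilo R=alpha all differ -> CONFLICT
i=2: L=golf R=golf -> agree -> golf
Index 2 -> golf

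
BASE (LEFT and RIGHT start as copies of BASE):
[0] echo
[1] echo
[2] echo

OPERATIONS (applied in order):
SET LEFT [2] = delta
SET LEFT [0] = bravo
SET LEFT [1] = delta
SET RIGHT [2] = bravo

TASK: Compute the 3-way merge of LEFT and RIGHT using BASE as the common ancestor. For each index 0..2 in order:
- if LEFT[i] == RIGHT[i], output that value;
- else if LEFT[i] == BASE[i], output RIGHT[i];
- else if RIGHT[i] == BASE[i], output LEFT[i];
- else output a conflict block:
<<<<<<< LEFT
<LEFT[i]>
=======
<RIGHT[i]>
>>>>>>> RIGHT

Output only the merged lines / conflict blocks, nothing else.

Answer: bravo
delta
<<<<<<< LEFT
delta
=======
bravo
>>>>>>> RIGHT

Derivation:
Final LEFT:  [bravo, delta, delta]
Final RIGHT: [echo, echo, bravo]
i=0: L=bravo, R=echo=BASE -> take LEFT -> bravo
i=1: L=delta, R=echo=BASE -> take LEFT -> delta
i=2: BASE=echo L=delta R=bravo all differ -> CONFLICT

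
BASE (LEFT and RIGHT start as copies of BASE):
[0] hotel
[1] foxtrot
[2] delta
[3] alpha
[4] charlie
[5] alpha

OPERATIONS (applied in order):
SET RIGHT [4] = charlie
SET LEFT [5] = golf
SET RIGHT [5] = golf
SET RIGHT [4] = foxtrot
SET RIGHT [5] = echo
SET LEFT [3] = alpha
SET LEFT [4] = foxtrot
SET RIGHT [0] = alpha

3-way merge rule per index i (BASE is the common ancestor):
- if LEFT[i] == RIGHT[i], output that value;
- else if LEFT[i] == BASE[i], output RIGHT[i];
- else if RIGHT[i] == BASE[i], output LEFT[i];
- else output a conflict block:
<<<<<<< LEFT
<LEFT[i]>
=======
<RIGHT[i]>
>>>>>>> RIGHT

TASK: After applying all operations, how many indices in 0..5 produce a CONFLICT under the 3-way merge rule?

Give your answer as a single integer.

Answer: 1

Derivation:
Final LEFT:  [hotel, foxtrot, delta, alpha, foxtrot, golf]
Final RIGHT: [alpha, foxtrot, delta, alpha, foxtrot, echo]
i=0: L=hotel=BASE, R=alpha -> take RIGHT -> alpha
i=1: L=foxtrot R=foxtrot -> agree -> foxtrot
i=2: L=delta R=delta -> agree -> delta
i=3: L=alpha R=alpha -> agree -> alpha
i=4: L=foxtrot R=foxtrot -> agree -> foxtrot
i=5: BASE=alpha L=golf R=echo all differ -> CONFLICT
Conflict count: 1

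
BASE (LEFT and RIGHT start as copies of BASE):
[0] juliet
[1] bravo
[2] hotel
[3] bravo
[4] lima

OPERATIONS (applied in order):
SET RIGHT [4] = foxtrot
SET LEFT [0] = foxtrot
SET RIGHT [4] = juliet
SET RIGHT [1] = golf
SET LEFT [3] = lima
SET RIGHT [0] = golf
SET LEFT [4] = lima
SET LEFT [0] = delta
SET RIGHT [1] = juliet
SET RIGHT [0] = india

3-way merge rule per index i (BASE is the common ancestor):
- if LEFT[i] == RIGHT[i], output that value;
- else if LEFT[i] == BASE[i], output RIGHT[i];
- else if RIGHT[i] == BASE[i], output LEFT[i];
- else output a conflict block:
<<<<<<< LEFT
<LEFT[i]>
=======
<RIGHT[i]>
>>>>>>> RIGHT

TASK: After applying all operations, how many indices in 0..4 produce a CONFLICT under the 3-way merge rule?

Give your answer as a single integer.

Final LEFT:  [delta, bravo, hotel, lima, lima]
Final RIGHT: [india, juliet, hotel, bravo, juliet]
i=0: BASE=juliet L=delta R=india all differ -> CONFLICT
i=1: L=bravo=BASE, R=juliet -> take RIGHT -> juliet
i=2: L=hotel R=hotel -> agree -> hotel
i=3: L=lima, R=bravo=BASE -> take LEFT -> lima
i=4: L=lima=BASE, R=juliet -> take RIGHT -> juliet
Conflict count: 1

Answer: 1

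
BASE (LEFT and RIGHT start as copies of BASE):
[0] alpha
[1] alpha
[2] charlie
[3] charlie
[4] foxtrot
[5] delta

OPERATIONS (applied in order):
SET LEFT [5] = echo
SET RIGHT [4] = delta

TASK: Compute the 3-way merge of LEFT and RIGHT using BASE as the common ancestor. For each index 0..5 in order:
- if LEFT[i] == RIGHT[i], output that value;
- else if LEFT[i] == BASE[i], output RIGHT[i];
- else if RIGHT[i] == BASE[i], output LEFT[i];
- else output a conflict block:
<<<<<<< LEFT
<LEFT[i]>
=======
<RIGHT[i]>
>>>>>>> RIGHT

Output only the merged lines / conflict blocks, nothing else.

Answer: alpha
alpha
charlie
charlie
delta
echo

Derivation:
Final LEFT:  [alpha, alpha, charlie, charlie, foxtrot, echo]
Final RIGHT: [alpha, alpha, charlie, charlie, delta, delta]
i=0: L=alpha R=alpha -> agree -> alpha
i=1: L=alpha R=alpha -> agree -> alpha
i=2: L=charlie R=charlie -> agree -> charlie
i=3: L=charlie R=charlie -> agree -> charlie
i=4: L=foxtrot=BASE, R=delta -> take RIGHT -> delta
i=5: L=echo, R=delta=BASE -> take LEFT -> echo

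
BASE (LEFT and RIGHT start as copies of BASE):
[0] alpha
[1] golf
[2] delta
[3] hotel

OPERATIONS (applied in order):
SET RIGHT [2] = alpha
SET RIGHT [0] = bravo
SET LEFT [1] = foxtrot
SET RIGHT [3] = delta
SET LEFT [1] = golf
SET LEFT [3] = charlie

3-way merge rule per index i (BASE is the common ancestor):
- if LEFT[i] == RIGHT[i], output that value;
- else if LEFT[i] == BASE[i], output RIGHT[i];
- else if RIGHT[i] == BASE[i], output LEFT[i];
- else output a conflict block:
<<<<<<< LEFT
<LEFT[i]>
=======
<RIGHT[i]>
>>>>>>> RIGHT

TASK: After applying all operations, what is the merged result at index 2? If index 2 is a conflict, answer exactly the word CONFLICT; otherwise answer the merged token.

Final LEFT:  [alpha, golf, delta, charlie]
Final RIGHT: [bravo, golf, alpha, delta]
i=0: L=alpha=BASE, R=bravo -> take RIGHT -> bravo
i=1: L=golf R=golf -> agree -> golf
i=2: L=delta=BASE, R=alpha -> take RIGHT -> alpha
i=3: BASE=hotel L=charlie R=delta all differ -> CONFLICT
Index 2 -> alpha

Answer: alpha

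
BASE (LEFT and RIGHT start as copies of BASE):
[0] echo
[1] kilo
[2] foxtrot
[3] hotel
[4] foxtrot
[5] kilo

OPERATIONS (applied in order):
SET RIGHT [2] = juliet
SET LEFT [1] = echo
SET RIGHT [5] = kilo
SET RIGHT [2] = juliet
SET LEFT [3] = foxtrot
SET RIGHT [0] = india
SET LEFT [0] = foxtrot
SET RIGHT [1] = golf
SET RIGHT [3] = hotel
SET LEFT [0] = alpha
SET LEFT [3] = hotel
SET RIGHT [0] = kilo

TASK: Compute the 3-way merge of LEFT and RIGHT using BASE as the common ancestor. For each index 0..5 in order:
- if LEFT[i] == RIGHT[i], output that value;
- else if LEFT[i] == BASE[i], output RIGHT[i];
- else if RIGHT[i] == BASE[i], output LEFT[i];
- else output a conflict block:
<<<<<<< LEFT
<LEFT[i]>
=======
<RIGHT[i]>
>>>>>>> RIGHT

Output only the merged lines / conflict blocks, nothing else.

Final LEFT:  [alpha, echo, foxtrot, hotel, foxtrot, kilo]
Final RIGHT: [kilo, golf, juliet, hotel, foxtrot, kilo]
i=0: BASE=echo L=alpha R=kilo all differ -> CONFLICT
i=1: BASE=kilo L=echo R=golf all differ -> CONFLICT
i=2: L=foxtrot=BASE, R=juliet -> take RIGHT -> juliet
i=3: L=hotel R=hotel -> agree -> hotel
i=4: L=foxtrot R=foxtrot -> agree -> foxtrot
i=5: L=kilo R=kilo -> agree -> kilo

Answer: <<<<<<< LEFT
alpha
=======
kilo
>>>>>>> RIGHT
<<<<<<< LEFT
echo
=======
golf
>>>>>>> RIGHT
juliet
hotel
foxtrot
kilo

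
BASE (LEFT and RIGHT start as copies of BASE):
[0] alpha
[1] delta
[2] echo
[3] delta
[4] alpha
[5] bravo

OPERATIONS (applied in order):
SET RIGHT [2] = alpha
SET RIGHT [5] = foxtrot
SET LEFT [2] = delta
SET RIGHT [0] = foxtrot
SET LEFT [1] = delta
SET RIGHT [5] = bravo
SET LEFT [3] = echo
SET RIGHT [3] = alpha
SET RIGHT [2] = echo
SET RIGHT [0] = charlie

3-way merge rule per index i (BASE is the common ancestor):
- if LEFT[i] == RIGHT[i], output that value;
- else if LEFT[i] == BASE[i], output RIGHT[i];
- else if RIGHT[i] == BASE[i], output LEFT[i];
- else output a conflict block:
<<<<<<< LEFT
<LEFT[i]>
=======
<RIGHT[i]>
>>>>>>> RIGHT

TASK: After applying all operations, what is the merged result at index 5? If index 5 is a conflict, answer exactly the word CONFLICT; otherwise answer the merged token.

Answer: bravo

Derivation:
Final LEFT:  [alpha, delta, delta, echo, alpha, bravo]
Final RIGHT: [charlie, delta, echo, alpha, alpha, bravo]
i=0: L=alpha=BASE, R=charlie -> take RIGHT -> charlie
i=1: L=delta R=delta -> agree -> delta
i=2: L=delta, R=echo=BASE -> take LEFT -> delta
i=3: BASE=delta L=echo R=alpha all differ -> CONFLICT
i=4: L=alpha R=alpha -> agree -> alpha
i=5: L=bravo R=bravo -> agree -> bravo
Index 5 -> bravo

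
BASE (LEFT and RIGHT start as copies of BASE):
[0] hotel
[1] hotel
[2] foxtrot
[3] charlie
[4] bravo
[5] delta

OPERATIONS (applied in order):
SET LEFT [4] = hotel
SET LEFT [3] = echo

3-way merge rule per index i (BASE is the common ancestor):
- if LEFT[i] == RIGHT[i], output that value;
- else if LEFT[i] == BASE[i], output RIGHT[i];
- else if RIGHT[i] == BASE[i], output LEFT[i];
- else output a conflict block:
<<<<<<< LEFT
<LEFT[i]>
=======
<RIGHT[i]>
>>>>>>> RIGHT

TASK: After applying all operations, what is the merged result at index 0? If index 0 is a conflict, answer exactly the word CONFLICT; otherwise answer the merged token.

Answer: hotel

Derivation:
Final LEFT:  [hotel, hotel, foxtrot, echo, hotel, delta]
Final RIGHT: [hotel, hotel, foxtrot, charlie, bravo, delta]
i=0: L=hotel R=hotel -> agree -> hotel
i=1: L=hotel R=hotel -> agree -> hotel
i=2: L=foxtrot R=foxtrot -> agree -> foxtrot
i=3: L=echo, R=charlie=BASE -> take LEFT -> echo
i=4: L=hotel, R=bravo=BASE -> take LEFT -> hotel
i=5: L=delta R=delta -> agree -> delta
Index 0 -> hotel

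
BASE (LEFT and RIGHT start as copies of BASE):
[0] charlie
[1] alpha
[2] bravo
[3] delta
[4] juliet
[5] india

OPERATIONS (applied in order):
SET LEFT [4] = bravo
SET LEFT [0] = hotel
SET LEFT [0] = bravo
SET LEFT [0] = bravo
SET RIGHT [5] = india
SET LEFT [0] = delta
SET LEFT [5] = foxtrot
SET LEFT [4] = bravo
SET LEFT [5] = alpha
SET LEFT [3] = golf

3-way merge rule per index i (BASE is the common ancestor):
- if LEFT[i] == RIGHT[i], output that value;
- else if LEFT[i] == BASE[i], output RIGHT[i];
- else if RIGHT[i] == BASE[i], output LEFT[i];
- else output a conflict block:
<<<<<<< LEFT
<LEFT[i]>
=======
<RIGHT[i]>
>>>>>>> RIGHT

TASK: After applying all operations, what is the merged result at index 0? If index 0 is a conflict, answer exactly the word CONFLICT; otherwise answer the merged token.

Answer: delta

Derivation:
Final LEFT:  [delta, alpha, bravo, golf, bravo, alpha]
Final RIGHT: [charlie, alpha, bravo, delta, juliet, india]
i=0: L=delta, R=charlie=BASE -> take LEFT -> delta
i=1: L=alpha R=alpha -> agree -> alpha
i=2: L=bravo R=bravo -> agree -> bravo
i=3: L=golf, R=delta=BASE -> take LEFT -> golf
i=4: L=bravo, R=juliet=BASE -> take LEFT -> bravo
i=5: L=alpha, R=india=BASE -> take LEFT -> alpha
Index 0 -> delta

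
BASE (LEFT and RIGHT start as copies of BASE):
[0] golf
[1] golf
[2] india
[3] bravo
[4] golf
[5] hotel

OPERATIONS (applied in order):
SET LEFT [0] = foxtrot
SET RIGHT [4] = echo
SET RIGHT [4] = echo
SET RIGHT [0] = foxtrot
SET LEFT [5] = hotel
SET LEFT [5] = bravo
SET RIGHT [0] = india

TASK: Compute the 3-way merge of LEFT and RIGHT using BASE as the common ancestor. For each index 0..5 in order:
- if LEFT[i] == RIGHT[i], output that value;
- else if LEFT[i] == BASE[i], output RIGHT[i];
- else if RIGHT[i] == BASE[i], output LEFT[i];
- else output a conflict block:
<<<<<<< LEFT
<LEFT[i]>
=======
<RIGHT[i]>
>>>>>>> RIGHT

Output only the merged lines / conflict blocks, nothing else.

Final LEFT:  [foxtrot, golf, india, bravo, golf, bravo]
Final RIGHT: [india, golf, india, bravo, echo, hotel]
i=0: BASE=golf L=foxtrot R=india all differ -> CONFLICT
i=1: L=golf R=golf -> agree -> golf
i=2: L=india R=india -> agree -> india
i=3: L=bravo R=bravo -> agree -> bravo
i=4: L=golf=BASE, R=echo -> take RIGHT -> echo
i=5: L=bravo, R=hotel=BASE -> take LEFT -> bravo

Answer: <<<<<<< LEFT
foxtrot
=======
india
>>>>>>> RIGHT
golf
india
bravo
echo
bravo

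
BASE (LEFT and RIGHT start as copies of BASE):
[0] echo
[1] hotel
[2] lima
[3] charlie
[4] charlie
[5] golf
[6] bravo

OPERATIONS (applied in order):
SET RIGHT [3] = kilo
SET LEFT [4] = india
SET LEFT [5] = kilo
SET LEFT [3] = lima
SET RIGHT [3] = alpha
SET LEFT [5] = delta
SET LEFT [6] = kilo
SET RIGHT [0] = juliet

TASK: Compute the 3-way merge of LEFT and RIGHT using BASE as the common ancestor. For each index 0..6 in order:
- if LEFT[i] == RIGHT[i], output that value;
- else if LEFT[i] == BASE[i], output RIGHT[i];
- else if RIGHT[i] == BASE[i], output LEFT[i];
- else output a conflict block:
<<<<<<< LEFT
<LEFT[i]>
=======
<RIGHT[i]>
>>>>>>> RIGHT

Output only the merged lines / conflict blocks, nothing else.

Answer: juliet
hotel
lima
<<<<<<< LEFT
lima
=======
alpha
>>>>>>> RIGHT
india
delta
kilo

Derivation:
Final LEFT:  [echo, hotel, lima, lima, india, delta, kilo]
Final RIGHT: [juliet, hotel, lima, alpha, charlie, golf, bravo]
i=0: L=echo=BASE, R=juliet -> take RIGHT -> juliet
i=1: L=hotel R=hotel -> agree -> hotel
i=2: L=lima R=lima -> agree -> lima
i=3: BASE=charlie L=lima R=alpha all differ -> CONFLICT
i=4: L=india, R=charlie=BASE -> take LEFT -> india
i=5: L=delta, R=golf=BASE -> take LEFT -> delta
i=6: L=kilo, R=bravo=BASE -> take LEFT -> kilo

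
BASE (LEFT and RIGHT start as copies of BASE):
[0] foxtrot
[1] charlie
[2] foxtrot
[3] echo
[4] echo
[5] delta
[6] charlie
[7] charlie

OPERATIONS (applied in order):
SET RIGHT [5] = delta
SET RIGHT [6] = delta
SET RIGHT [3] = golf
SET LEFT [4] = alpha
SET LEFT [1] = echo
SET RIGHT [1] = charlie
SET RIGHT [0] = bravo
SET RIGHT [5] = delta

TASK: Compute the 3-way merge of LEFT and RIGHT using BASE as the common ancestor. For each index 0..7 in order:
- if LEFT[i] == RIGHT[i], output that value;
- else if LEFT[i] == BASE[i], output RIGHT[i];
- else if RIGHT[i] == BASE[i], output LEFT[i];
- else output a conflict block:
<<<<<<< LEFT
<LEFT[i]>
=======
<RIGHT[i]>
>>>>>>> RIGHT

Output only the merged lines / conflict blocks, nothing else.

Final LEFT:  [foxtrot, echo, foxtrot, echo, alpha, delta, charlie, charlie]
Final RIGHT: [bravo, charlie, foxtrot, golf, echo, delta, delta, charlie]
i=0: L=foxtrot=BASE, R=bravo -> take RIGHT -> bravo
i=1: L=echo, R=charlie=BASE -> take LEFT -> echo
i=2: L=foxtrot R=foxtrot -> agree -> foxtrot
i=3: L=echo=BASE, R=golf -> take RIGHT -> golf
i=4: L=alpha, R=echo=BASE -> take LEFT -> alpha
i=5: L=delta R=delta -> agree -> delta
i=6: L=charlie=BASE, R=delta -> take RIGHT -> delta
i=7: L=charlie R=charlie -> agree -> charlie

Answer: bravo
echo
foxtrot
golf
alpha
delta
delta
charlie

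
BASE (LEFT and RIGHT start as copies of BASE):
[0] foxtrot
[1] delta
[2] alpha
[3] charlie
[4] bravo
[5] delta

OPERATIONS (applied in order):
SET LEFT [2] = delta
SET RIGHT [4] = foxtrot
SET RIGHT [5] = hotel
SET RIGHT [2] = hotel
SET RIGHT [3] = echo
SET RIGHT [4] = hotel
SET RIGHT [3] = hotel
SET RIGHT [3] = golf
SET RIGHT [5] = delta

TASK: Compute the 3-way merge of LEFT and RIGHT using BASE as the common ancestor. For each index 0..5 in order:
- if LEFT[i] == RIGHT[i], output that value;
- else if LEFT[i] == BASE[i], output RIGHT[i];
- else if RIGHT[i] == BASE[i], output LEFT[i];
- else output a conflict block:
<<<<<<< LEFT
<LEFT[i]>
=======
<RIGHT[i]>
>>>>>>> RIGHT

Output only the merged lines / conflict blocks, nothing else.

Final LEFT:  [foxtrot, delta, delta, charlie, bravo, delta]
Final RIGHT: [foxtrot, delta, hotel, golf, hotel, delta]
i=0: L=foxtrot R=foxtrot -> agree -> foxtrot
i=1: L=delta R=delta -> agree -> delta
i=2: BASE=alpha L=delta R=hotel all differ -> CONFLICT
i=3: L=charlie=BASE, R=golf -> take RIGHT -> golf
i=4: L=bravo=BASE, R=hotel -> take RIGHT -> hotel
i=5: L=delta R=delta -> agree -> delta

Answer: foxtrot
delta
<<<<<<< LEFT
delta
=======
hotel
>>>>>>> RIGHT
golf
hotel
delta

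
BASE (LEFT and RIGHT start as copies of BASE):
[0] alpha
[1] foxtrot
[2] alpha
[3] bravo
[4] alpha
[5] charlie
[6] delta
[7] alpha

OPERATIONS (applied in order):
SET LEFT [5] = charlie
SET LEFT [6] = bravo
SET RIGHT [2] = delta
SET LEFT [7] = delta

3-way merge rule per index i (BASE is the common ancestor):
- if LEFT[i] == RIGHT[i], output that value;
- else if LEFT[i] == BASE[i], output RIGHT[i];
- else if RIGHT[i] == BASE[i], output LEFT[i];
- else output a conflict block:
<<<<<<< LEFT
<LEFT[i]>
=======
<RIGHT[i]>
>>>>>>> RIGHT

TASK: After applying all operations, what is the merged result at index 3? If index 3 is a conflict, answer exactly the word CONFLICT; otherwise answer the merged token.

Answer: bravo

Derivation:
Final LEFT:  [alpha, foxtrot, alpha, bravo, alpha, charlie, bravo, delta]
Final RIGHT: [alpha, foxtrot, delta, bravo, alpha, charlie, delta, alpha]
i=0: L=alpha R=alpha -> agree -> alpha
i=1: L=foxtrot R=foxtrot -> agree -> foxtrot
i=2: L=alpha=BASE, R=delta -> take RIGHT -> delta
i=3: L=bravo R=bravo -> agree -> bravo
i=4: L=alpha R=alpha -> agree -> alpha
i=5: L=charlie R=charlie -> agree -> charlie
i=6: L=bravo, R=delta=BASE -> take LEFT -> bravo
i=7: L=delta, R=alpha=BASE -> take LEFT -> delta
Index 3 -> bravo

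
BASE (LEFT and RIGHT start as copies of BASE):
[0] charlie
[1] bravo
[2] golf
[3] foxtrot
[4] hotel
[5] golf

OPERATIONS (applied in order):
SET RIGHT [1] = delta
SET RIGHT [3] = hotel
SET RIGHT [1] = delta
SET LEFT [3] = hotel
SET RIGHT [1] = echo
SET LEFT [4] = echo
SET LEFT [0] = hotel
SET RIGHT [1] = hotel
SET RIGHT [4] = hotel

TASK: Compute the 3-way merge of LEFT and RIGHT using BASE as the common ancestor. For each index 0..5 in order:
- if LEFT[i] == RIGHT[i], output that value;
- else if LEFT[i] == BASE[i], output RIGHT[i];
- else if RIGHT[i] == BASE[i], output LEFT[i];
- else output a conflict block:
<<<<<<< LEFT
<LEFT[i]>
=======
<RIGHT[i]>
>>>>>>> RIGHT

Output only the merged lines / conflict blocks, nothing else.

Final LEFT:  [hotel, bravo, golf, hotel, echo, golf]
Final RIGHT: [charlie, hotel, golf, hotel, hotel, golf]
i=0: L=hotel, R=charlie=BASE -> take LEFT -> hotel
i=1: L=bravo=BASE, R=hotel -> take RIGHT -> hotel
i=2: L=golf R=golf -> agree -> golf
i=3: L=hotel R=hotel -> agree -> hotel
i=4: L=echo, R=hotel=BASE -> take LEFT -> echo
i=5: L=golf R=golf -> agree -> golf

Answer: hotel
hotel
golf
hotel
echo
golf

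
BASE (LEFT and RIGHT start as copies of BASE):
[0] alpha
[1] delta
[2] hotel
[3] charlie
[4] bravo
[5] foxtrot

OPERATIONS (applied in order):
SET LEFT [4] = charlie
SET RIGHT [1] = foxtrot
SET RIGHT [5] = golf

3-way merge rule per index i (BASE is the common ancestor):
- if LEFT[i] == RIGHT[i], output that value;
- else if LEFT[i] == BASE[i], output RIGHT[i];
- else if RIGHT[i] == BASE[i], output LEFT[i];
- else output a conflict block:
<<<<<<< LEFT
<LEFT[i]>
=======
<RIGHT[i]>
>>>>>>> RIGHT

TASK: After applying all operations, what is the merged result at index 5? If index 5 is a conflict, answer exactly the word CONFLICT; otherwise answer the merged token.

Final LEFT:  [alpha, delta, hotel, charlie, charlie, foxtrot]
Final RIGHT: [alpha, foxtrot, hotel, charlie, bravo, golf]
i=0: L=alpha R=alpha -> agree -> alpha
i=1: L=delta=BASE, R=foxtrot -> take RIGHT -> foxtrot
i=2: L=hotel R=hotel -> agree -> hotel
i=3: L=charlie R=charlie -> agree -> charlie
i=4: L=charlie, R=bravo=BASE -> take LEFT -> charlie
i=5: L=foxtrot=BASE, R=golf -> take RIGHT -> golf
Index 5 -> golf

Answer: golf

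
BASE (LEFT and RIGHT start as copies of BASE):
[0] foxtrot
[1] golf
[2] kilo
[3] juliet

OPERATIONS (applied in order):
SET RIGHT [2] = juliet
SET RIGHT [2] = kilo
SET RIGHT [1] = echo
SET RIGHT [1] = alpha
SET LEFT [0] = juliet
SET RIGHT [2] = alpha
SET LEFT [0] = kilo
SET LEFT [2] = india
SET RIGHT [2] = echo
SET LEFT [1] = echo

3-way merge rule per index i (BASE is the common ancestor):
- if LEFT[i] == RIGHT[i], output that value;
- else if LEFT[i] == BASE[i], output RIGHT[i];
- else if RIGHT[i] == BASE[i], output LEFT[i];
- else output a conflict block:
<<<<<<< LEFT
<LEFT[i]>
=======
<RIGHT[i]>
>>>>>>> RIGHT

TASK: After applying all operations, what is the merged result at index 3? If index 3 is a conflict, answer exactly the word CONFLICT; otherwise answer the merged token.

Answer: juliet

Derivation:
Final LEFT:  [kilo, echo, india, juliet]
Final RIGHT: [foxtrot, alpha, echo, juliet]
i=0: L=kilo, R=foxtrot=BASE -> take LEFT -> kilo
i=1: BASE=golf L=echo R=alpha all differ -> CONFLICT
i=2: BASE=kilo L=india R=echo all differ -> CONFLICT
i=3: L=juliet R=juliet -> agree -> juliet
Index 3 -> juliet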